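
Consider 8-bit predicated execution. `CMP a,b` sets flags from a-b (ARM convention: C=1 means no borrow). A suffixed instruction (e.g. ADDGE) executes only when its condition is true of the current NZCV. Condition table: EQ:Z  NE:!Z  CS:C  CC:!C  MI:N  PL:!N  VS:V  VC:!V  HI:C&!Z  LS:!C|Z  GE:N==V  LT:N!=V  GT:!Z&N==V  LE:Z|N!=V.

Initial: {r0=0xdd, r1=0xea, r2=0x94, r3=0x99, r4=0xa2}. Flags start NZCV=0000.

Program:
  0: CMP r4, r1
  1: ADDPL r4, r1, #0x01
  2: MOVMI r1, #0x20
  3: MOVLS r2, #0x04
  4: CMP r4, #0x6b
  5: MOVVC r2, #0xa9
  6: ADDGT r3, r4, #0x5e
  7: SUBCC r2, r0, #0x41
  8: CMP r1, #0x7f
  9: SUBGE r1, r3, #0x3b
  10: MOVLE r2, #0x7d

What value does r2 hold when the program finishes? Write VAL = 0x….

VAL = 0x7d

[0] flags=1000 → (cmp)
[1] flags=1000 PL?F → skip
[2] flags=1000 MI?T → r1=0x20
[3] flags=1000 LS?T → r2=0x04
[4] flags=0011 → (cmp)
[5] flags=0011 VC?F → skip
[6] flags=0011 GT?F → skip
[7] flags=0011 CC?F → skip
[8] flags=1000 → (cmp)
[9] flags=1000 GE?F → skip
[10] flags=1000 LE?T → r2=0x7d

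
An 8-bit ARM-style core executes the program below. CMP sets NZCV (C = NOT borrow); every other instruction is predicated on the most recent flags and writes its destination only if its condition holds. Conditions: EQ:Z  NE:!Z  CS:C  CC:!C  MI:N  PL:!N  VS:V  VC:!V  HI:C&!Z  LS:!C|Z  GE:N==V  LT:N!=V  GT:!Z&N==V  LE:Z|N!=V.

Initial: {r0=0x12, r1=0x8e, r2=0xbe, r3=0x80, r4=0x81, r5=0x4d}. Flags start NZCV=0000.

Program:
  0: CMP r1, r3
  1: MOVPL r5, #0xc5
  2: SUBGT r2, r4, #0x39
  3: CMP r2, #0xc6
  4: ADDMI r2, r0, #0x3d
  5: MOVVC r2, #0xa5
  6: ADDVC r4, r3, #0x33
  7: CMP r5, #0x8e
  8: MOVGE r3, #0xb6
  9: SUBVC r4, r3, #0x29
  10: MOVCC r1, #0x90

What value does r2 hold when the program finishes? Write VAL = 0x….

[0] flags=0010 → (cmp)
[1] flags=0010 PL?T → r5=0xc5
[2] flags=0010 GT?T → r2=0x48
[3] flags=1001 → (cmp)
[4] flags=1001 MI?T → r2=0x4f
[5] flags=1001 VC?F → skip
[6] flags=1001 VC?F → skip
[7] flags=0010 → (cmp)
[8] flags=0010 GE?T → r3=0xb6
[9] flags=0010 VC?T → r4=0x8d
[10] flags=0010 CC?F → skip

VAL = 0x4f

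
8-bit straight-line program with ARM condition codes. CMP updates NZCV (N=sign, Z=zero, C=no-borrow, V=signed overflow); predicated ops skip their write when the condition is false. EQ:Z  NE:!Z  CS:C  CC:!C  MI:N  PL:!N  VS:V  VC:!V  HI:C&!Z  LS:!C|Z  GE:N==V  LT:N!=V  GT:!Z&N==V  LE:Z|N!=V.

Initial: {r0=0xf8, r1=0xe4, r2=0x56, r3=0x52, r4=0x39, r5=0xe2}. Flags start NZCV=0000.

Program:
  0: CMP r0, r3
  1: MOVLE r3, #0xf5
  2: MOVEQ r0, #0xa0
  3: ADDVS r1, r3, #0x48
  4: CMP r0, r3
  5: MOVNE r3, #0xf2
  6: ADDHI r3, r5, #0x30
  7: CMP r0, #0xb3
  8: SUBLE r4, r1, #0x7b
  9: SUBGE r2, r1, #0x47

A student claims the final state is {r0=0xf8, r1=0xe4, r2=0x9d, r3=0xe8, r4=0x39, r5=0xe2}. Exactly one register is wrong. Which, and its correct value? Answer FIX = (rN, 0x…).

[0] flags=1010 → (cmp)
[1] flags=1010 LE?T → r3=0xf5
[2] flags=1010 EQ?F → skip
[3] flags=1010 VS?F → skip
[4] flags=0010 → (cmp)
[5] flags=0010 NE?T → r3=0xf2
[6] flags=0010 HI?T → r3=0x12
[7] flags=0010 → (cmp)
[8] flags=0010 LE?F → skip
[9] flags=0010 GE?T → r2=0x9d

FIX = (r3, 0x12)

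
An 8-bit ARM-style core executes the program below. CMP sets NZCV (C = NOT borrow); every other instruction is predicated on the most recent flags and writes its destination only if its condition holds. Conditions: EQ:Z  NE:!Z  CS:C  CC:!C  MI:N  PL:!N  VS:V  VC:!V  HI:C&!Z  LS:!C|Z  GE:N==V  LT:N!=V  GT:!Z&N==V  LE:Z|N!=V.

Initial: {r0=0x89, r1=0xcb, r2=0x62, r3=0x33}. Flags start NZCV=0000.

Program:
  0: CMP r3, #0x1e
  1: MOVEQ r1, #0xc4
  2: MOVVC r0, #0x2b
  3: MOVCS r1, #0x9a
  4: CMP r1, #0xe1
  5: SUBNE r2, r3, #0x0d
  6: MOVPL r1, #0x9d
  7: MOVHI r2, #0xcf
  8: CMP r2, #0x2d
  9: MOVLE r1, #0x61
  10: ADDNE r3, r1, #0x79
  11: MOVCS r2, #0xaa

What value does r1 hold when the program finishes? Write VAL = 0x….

VAL = 0x61

0: ✓ CMP  NZCV=0010
1: · MOVEQ
2: ✓ MOVVC  r0←0x2b
3: ✓ MOVCS  r1←0x9a
4: ✓ CMP  NZCV=1000
5: ✓ SUBNE  r2←0x26
6: · MOVPL
7: · MOVHI
8: ✓ CMP  NZCV=1000
9: ✓ MOVLE  r1←0x61
10: ✓ ADDNE  r3←0xda
11: · MOVCS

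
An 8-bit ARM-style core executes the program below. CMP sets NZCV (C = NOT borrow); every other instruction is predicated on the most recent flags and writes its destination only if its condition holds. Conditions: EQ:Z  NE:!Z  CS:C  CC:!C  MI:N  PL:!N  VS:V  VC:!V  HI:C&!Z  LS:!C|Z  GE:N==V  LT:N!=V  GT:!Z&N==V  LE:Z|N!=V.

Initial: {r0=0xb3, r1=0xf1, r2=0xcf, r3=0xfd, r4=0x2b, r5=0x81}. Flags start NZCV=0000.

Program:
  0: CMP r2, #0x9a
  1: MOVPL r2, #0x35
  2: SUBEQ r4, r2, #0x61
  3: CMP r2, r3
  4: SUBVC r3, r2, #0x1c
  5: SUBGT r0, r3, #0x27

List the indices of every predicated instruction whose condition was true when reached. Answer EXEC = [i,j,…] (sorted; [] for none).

[0] flags=0010 → (cmp)
[1] flags=0010 PL?T → r2=0x35
[2] flags=0010 EQ?F → skip
[3] flags=0000 → (cmp)
[4] flags=0000 VC?T → r3=0x19
[5] flags=0000 GT?T → r0=0xf2

EXEC = [1,4,5]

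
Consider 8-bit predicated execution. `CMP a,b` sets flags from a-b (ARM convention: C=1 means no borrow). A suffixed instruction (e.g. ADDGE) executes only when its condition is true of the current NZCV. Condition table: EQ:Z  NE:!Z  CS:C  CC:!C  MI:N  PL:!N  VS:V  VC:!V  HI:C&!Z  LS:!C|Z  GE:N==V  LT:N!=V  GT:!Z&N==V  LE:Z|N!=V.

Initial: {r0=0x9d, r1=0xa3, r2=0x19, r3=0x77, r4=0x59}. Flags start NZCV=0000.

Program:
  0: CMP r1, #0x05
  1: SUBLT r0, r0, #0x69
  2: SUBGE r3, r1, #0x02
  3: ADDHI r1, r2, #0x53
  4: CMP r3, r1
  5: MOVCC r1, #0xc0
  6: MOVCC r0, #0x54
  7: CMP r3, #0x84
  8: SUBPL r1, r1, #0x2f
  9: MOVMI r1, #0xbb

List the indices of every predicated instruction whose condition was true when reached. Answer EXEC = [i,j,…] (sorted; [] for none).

EXEC = [1,3,9]

0: ✓ CMP  NZCV=1010
1: ✓ SUBLT  r0←0x34
2: · SUBGE
3: ✓ ADDHI  r1←0x6c
4: ✓ CMP  NZCV=0010
5: · MOVCC
6: · MOVCC
7: ✓ CMP  NZCV=1001
8: · SUBPL
9: ✓ MOVMI  r1←0xbb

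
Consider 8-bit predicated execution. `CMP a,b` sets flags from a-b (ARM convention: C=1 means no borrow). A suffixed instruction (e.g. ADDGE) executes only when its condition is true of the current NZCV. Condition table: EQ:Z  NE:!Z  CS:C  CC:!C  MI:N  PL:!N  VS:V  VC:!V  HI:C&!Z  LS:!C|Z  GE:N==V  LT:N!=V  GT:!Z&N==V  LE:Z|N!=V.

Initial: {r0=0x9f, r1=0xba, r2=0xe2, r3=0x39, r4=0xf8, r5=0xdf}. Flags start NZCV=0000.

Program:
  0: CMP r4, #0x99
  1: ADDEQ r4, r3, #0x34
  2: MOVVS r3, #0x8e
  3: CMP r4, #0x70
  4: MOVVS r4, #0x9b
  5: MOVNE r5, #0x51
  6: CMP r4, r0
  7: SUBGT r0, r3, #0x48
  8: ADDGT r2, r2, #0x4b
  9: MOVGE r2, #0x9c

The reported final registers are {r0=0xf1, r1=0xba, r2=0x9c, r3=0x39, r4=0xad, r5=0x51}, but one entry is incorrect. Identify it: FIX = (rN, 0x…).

FIX = (r4, 0xf8)

0: ✓ CMP  NZCV=0010
1: · ADDEQ
2: · MOVVS
3: ✓ CMP  NZCV=1010
4: · MOVVS
5: ✓ MOVNE  r5←0x51
6: ✓ CMP  NZCV=0010
7: ✓ SUBGT  r0←0xf1
8: ✓ ADDGT  r2←0x2d
9: ✓ MOVGE  r2←0x9c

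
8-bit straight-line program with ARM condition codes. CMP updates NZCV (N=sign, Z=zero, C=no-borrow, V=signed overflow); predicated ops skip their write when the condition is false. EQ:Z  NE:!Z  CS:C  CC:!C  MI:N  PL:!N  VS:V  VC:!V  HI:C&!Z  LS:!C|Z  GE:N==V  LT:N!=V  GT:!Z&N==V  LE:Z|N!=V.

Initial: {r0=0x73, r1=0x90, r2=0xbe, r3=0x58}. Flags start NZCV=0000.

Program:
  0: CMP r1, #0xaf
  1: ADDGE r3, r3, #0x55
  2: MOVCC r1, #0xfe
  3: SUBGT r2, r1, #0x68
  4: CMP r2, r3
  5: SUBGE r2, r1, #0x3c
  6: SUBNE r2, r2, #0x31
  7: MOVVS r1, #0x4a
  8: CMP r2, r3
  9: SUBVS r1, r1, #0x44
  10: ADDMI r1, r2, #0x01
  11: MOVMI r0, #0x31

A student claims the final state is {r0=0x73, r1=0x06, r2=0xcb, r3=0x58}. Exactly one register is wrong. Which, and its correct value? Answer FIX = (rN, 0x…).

0: ✓ CMP  NZCV=1000
1: · ADDGE
2: ✓ MOVCC  r1←0xfe
3: · SUBGT
4: ✓ CMP  NZCV=0011
5: · SUBGE
6: ✓ SUBNE  r2←0x8d
7: ✓ MOVVS  r1←0x4a
8: ✓ CMP  NZCV=0011
9: ✓ SUBVS  r1←0x06
10: · ADDMI
11: · MOVMI

FIX = (r2, 0x8d)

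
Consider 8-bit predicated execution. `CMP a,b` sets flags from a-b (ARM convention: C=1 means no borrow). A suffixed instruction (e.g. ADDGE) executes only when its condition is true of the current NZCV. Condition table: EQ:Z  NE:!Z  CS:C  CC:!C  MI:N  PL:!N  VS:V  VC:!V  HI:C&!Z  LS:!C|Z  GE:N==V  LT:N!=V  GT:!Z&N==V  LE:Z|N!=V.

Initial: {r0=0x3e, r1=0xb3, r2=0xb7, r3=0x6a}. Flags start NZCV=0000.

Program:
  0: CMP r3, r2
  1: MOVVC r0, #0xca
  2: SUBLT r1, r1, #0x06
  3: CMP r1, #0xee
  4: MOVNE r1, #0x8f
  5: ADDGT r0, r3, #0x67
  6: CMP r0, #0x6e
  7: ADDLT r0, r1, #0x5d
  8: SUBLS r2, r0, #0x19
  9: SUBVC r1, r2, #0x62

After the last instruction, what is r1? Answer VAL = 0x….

VAL = 0x71

0: ✓ CMP  NZCV=1001
1: · MOVVC
2: · SUBLT
3: ✓ CMP  NZCV=1000
4: ✓ MOVNE  r1←0x8f
5: · ADDGT
6: ✓ CMP  NZCV=1000
7: ✓ ADDLT  r0←0xec
8: ✓ SUBLS  r2←0xd3
9: ✓ SUBVC  r1←0x71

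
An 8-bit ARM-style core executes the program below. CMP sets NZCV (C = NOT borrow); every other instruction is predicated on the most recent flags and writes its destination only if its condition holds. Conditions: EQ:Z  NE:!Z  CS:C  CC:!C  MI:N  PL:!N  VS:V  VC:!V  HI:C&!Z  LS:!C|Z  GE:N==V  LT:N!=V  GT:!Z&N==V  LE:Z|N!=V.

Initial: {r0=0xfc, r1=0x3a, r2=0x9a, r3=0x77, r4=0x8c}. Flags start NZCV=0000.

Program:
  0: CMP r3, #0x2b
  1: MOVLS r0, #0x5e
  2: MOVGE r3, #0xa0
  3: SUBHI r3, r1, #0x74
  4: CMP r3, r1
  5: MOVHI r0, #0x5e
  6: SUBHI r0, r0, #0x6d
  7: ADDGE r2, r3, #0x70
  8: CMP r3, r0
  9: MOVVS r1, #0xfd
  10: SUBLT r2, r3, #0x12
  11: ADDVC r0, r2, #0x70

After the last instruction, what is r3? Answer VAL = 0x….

VAL = 0xc6

[0] flags=0010 → (cmp)
[1] flags=0010 LS?F → skip
[2] flags=0010 GE?T → r3=0xa0
[3] flags=0010 HI?T → r3=0xc6
[4] flags=1010 → (cmp)
[5] flags=1010 HI?T → r0=0x5e
[6] flags=1010 HI?T → r0=0xf1
[7] flags=1010 GE?F → skip
[8] flags=1000 → (cmp)
[9] flags=1000 VS?F → skip
[10] flags=1000 LT?T → r2=0xb4
[11] flags=1000 VC?T → r0=0x24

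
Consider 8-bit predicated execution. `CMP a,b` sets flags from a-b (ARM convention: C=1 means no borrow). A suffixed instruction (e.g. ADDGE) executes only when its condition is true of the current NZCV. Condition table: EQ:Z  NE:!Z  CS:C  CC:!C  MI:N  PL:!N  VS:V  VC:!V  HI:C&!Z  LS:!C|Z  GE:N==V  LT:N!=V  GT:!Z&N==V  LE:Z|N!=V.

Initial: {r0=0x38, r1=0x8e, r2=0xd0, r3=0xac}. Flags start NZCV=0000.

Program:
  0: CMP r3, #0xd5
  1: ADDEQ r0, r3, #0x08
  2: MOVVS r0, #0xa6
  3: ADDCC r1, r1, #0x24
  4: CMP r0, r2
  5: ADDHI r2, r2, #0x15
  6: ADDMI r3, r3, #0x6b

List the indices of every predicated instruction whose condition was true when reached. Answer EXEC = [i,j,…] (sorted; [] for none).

EXEC = [3]

0: ✓ CMP  NZCV=1000
1: · ADDEQ
2: · MOVVS
3: ✓ ADDCC  r1←0xb2
4: ✓ CMP  NZCV=0000
5: · ADDHI
6: · ADDMI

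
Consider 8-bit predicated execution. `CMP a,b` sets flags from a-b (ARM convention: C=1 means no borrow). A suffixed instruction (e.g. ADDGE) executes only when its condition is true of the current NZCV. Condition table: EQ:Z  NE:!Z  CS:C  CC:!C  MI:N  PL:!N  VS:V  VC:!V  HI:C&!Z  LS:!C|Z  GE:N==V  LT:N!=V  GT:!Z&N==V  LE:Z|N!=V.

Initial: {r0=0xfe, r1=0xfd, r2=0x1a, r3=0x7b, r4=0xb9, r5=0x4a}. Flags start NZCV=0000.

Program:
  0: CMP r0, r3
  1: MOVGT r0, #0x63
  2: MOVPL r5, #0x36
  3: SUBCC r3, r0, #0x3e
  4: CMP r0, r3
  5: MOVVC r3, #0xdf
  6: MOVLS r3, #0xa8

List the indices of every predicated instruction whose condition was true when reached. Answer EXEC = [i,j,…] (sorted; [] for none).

EXEC = [5]

0: ✓ CMP  NZCV=1010
1: · MOVGT
2: · MOVPL
3: · SUBCC
4: ✓ CMP  NZCV=1010
5: ✓ MOVVC  r3←0xdf
6: · MOVLS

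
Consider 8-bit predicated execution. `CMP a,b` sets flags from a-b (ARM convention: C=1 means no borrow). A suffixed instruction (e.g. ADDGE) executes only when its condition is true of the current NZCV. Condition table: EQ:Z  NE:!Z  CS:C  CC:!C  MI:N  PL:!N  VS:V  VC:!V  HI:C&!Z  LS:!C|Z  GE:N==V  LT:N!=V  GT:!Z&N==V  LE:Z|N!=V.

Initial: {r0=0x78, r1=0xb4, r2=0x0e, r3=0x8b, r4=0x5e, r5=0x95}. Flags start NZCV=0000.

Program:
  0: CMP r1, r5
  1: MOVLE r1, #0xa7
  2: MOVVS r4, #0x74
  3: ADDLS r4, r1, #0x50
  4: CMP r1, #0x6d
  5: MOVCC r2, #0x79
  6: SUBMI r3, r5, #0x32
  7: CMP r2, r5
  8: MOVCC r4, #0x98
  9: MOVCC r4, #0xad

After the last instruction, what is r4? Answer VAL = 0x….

VAL = 0xad

[0] flags=0010 → (cmp)
[1] flags=0010 LE?F → skip
[2] flags=0010 VS?F → skip
[3] flags=0010 LS?F → skip
[4] flags=0011 → (cmp)
[5] flags=0011 CC?F → skip
[6] flags=0011 MI?F → skip
[7] flags=0000 → (cmp)
[8] flags=0000 CC?T → r4=0x98
[9] flags=0000 CC?T → r4=0xad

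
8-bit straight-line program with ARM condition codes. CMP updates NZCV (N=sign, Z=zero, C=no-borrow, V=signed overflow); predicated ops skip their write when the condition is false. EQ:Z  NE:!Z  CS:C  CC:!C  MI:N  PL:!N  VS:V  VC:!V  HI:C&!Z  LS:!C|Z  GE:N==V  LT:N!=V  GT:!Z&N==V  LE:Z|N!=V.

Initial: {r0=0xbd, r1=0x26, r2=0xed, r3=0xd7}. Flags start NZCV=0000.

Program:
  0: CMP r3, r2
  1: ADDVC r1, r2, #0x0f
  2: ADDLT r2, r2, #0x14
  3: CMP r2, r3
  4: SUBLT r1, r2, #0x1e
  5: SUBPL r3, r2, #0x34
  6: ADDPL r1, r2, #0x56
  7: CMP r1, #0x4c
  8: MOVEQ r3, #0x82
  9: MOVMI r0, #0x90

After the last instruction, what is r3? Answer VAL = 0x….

0: ✓ CMP  NZCV=1000
1: ✓ ADDVC  r1←0xfc
2: ✓ ADDLT  r2←0x01
3: ✓ CMP  NZCV=0000
4: · SUBLT
5: ✓ SUBPL  r3←0xcd
6: ✓ ADDPL  r1←0x57
7: ✓ CMP  NZCV=0010
8: · MOVEQ
9: · MOVMI

VAL = 0xcd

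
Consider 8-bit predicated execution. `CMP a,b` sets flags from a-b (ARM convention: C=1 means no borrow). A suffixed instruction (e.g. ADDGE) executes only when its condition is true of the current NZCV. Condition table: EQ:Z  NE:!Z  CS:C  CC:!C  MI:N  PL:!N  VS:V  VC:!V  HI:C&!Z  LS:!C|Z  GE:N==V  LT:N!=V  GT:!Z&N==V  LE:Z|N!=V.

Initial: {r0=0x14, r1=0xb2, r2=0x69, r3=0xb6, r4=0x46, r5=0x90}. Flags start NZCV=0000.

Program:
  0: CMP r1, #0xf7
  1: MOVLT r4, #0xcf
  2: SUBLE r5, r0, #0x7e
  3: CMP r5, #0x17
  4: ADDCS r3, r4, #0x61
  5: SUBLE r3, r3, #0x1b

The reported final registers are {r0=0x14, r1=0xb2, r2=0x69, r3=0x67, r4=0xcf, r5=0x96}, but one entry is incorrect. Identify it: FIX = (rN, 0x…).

[0] flags=1000 → (cmp)
[1] flags=1000 LT?T → r4=0xcf
[2] flags=1000 LE?T → r5=0x96
[3] flags=0011 → (cmp)
[4] flags=0011 CS?T → r3=0x30
[5] flags=0011 LE?T → r3=0x15

FIX = (r3, 0x15)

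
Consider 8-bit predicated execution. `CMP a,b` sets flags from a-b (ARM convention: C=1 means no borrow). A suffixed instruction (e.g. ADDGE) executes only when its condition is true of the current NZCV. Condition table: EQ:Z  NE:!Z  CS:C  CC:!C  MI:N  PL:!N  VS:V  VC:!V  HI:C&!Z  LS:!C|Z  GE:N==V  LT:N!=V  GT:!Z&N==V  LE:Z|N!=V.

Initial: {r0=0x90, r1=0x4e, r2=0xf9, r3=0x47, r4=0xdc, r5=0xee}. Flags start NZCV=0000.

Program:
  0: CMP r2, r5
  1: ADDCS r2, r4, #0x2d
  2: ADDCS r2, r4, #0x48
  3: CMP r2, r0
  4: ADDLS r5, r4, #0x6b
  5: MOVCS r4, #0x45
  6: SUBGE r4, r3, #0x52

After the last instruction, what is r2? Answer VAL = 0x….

0: ✓ CMP  NZCV=0010
1: ✓ ADDCS  r2←0x09
2: ✓ ADDCS  r2←0x24
3: ✓ CMP  NZCV=1001
4: ✓ ADDLS  r5←0x47
5: · MOVCS
6: ✓ SUBGE  r4←0xf5

VAL = 0x24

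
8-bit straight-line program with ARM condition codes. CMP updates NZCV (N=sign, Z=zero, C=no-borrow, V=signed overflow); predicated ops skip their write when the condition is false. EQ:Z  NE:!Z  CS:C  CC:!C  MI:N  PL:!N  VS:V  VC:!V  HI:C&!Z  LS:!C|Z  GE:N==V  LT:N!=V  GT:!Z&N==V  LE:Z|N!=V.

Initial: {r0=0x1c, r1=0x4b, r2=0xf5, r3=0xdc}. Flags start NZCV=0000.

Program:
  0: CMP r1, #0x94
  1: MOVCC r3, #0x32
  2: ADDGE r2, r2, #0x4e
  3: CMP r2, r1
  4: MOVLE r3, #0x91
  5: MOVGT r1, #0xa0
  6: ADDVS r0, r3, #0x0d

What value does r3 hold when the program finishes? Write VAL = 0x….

[0] flags=1001 → (cmp)
[1] flags=1001 CC?T → r3=0x32
[2] flags=1001 GE?T → r2=0x43
[3] flags=1000 → (cmp)
[4] flags=1000 LE?T → r3=0x91
[5] flags=1000 GT?F → skip
[6] flags=1000 VS?F → skip

VAL = 0x91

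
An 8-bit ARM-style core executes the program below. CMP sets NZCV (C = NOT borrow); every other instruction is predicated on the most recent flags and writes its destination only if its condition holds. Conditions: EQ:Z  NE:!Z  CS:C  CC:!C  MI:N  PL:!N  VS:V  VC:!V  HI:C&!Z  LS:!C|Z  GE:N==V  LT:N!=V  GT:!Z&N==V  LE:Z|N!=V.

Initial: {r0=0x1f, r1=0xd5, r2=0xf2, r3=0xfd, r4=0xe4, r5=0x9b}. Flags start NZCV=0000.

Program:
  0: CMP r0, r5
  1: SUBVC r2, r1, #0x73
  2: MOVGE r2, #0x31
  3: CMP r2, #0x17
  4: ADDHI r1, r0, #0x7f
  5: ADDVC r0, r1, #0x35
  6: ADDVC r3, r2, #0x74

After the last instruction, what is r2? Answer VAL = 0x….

VAL = 0x31

0: ✓ CMP  NZCV=1001
1: · SUBVC
2: ✓ MOVGE  r2←0x31
3: ✓ CMP  NZCV=0010
4: ✓ ADDHI  r1←0x9e
5: ✓ ADDVC  r0←0xd3
6: ✓ ADDVC  r3←0xa5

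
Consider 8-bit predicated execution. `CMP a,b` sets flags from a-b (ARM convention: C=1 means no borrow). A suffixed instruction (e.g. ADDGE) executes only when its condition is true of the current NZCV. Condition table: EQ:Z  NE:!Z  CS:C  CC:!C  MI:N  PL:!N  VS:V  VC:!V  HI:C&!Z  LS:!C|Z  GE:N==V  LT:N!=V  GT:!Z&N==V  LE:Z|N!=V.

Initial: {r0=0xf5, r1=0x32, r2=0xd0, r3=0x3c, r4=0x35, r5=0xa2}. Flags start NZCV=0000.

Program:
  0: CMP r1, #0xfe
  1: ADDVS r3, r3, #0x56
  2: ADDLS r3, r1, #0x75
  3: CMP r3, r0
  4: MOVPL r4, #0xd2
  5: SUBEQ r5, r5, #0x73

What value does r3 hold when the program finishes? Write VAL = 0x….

[0] flags=0000 → (cmp)
[1] flags=0000 VS?F → skip
[2] flags=0000 LS?T → r3=0xa7
[3] flags=1000 → (cmp)
[4] flags=1000 PL?F → skip
[5] flags=1000 EQ?F → skip

VAL = 0xa7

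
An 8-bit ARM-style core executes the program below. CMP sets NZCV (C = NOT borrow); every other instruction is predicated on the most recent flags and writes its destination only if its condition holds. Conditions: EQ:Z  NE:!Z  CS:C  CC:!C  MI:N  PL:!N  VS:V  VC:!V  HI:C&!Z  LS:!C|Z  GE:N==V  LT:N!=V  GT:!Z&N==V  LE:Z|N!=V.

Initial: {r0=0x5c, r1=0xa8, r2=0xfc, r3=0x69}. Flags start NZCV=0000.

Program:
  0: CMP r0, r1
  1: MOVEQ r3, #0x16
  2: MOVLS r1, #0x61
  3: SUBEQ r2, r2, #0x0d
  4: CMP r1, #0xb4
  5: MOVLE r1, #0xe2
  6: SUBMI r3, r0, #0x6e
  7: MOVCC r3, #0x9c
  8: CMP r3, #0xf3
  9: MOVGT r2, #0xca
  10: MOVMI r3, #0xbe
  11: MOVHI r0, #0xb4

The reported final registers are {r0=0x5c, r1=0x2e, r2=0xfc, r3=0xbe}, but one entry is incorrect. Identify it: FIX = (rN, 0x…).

FIX = (r1, 0x61)

[0] flags=1001 → (cmp)
[1] flags=1001 EQ?F → skip
[2] flags=1001 LS?T → r1=0x61
[3] flags=1001 EQ?F → skip
[4] flags=1001 → (cmp)
[5] flags=1001 LE?F → skip
[6] flags=1001 MI?T → r3=0xee
[7] flags=1001 CC?T → r3=0x9c
[8] flags=1000 → (cmp)
[9] flags=1000 GT?F → skip
[10] flags=1000 MI?T → r3=0xbe
[11] flags=1000 HI?F → skip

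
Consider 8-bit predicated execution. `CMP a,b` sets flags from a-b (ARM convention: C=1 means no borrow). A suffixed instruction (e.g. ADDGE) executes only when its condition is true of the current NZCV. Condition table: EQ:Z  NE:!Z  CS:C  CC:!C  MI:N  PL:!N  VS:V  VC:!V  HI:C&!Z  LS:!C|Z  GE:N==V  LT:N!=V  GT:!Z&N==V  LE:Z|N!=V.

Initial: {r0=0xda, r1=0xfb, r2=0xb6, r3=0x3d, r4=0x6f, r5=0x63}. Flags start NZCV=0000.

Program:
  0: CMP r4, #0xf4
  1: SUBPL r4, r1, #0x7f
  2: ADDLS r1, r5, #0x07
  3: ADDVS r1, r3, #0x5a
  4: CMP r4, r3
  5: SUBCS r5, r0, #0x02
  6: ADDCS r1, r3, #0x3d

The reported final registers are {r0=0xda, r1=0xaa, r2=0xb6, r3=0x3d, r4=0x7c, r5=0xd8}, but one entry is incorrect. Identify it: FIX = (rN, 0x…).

[0] flags=0000 → (cmp)
[1] flags=0000 PL?T → r4=0x7c
[2] flags=0000 LS?T → r1=0x6a
[3] flags=0000 VS?F → skip
[4] flags=0010 → (cmp)
[5] flags=0010 CS?T → r5=0xd8
[6] flags=0010 CS?T → r1=0x7a

FIX = (r1, 0x7a)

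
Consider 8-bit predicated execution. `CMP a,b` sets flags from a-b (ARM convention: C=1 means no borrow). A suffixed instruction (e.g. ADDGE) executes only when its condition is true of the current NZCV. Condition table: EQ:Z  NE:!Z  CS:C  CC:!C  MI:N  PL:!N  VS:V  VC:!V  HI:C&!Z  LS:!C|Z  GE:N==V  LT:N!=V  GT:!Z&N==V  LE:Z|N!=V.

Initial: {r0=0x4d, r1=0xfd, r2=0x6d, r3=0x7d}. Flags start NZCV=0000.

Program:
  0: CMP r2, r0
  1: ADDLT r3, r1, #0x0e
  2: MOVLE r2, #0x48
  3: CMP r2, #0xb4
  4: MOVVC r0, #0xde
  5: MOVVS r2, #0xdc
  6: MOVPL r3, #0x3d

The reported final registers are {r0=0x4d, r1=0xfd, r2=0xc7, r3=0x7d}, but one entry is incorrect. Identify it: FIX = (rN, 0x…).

0: ✓ CMP  NZCV=0010
1: · ADDLT
2: · MOVLE
3: ✓ CMP  NZCV=1001
4: · MOVVC
5: ✓ MOVVS  r2←0xdc
6: · MOVPL

FIX = (r2, 0xdc)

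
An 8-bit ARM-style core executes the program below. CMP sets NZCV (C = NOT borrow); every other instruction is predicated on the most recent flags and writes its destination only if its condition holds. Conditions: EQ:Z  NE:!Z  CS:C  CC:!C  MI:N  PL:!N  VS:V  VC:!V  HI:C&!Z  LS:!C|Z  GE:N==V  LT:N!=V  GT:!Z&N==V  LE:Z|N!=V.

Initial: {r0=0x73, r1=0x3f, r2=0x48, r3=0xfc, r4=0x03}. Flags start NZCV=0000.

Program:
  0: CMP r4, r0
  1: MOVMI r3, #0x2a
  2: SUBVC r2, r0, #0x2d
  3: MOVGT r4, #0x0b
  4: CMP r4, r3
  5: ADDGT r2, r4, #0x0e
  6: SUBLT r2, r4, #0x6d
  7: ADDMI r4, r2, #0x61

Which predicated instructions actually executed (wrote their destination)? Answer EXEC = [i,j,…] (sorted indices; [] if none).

EXEC = [1,2,6,7]

[0] flags=1000 → (cmp)
[1] flags=1000 MI?T → r3=0x2a
[2] flags=1000 VC?T → r2=0x46
[3] flags=1000 GT?F → skip
[4] flags=1000 → (cmp)
[5] flags=1000 GT?F → skip
[6] flags=1000 LT?T → r2=0x96
[7] flags=1000 MI?T → r4=0xf7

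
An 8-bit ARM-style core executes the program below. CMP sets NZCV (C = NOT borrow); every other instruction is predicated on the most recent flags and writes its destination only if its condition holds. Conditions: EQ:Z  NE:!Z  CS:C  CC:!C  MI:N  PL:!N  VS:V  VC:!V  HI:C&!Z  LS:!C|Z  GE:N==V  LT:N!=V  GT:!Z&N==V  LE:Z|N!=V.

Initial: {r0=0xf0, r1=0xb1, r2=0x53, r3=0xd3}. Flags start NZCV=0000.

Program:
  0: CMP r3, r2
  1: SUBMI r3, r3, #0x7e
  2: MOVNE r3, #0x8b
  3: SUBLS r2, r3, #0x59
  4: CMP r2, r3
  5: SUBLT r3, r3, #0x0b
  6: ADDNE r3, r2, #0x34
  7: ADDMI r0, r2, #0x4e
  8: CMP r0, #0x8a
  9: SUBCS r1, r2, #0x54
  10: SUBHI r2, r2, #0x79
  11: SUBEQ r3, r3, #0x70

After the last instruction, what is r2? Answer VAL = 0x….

VAL = 0xda

0: ✓ CMP  NZCV=1010
1: ✓ SUBMI  r3←0x55
2: ✓ MOVNE  r3←0x8b
3: · SUBLS
4: ✓ CMP  NZCV=1001
5: · SUBLT
6: ✓ ADDNE  r3←0x87
7: ✓ ADDMI  r0←0xa1
8: ✓ CMP  NZCV=0010
9: ✓ SUBCS  r1←0xff
10: ✓ SUBHI  r2←0xda
11: · SUBEQ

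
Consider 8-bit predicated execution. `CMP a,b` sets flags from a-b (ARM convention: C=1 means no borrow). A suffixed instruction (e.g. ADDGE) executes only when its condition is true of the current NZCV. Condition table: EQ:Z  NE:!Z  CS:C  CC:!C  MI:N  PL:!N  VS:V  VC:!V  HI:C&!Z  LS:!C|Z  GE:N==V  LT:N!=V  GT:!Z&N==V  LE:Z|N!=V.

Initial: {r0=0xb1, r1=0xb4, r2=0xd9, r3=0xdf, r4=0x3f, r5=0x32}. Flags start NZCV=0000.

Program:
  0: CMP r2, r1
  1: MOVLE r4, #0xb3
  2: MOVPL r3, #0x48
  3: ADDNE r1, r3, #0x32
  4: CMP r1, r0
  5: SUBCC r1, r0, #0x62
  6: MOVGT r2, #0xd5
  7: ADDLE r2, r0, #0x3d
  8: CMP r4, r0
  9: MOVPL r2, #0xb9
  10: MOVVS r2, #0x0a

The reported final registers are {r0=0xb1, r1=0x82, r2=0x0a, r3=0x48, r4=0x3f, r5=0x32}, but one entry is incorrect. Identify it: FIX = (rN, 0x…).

FIX = (r1, 0x4f)

0: ✓ CMP  NZCV=0010
1: · MOVLE
2: ✓ MOVPL  r3←0x48
3: ✓ ADDNE  r1←0x7a
4: ✓ CMP  NZCV=1001
5: ✓ SUBCC  r1←0x4f
6: ✓ MOVGT  r2←0xd5
7: · ADDLE
8: ✓ CMP  NZCV=1001
9: · MOVPL
10: ✓ MOVVS  r2←0x0a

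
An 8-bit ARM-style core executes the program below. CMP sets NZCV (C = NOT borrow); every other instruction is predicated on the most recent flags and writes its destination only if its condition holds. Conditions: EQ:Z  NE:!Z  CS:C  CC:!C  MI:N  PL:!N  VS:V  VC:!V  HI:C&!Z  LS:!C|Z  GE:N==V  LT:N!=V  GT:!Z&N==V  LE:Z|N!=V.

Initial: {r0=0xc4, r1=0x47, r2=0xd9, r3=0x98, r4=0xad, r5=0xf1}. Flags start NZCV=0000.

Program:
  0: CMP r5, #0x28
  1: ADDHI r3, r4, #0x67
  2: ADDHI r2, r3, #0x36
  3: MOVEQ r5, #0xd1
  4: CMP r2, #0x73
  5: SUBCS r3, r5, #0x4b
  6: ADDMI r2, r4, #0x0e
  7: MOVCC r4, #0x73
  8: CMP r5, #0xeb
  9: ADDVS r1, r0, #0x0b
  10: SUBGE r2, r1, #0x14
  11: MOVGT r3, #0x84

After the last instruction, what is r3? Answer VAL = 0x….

VAL = 0x84

[0] flags=1010 → (cmp)
[1] flags=1010 HI?T → r3=0x14
[2] flags=1010 HI?T → r2=0x4a
[3] flags=1010 EQ?F → skip
[4] flags=1000 → (cmp)
[5] flags=1000 CS?F → skip
[6] flags=1000 MI?T → r2=0xbb
[7] flags=1000 CC?T → r4=0x73
[8] flags=0010 → (cmp)
[9] flags=0010 VS?F → skip
[10] flags=0010 GE?T → r2=0x33
[11] flags=0010 GT?T → r3=0x84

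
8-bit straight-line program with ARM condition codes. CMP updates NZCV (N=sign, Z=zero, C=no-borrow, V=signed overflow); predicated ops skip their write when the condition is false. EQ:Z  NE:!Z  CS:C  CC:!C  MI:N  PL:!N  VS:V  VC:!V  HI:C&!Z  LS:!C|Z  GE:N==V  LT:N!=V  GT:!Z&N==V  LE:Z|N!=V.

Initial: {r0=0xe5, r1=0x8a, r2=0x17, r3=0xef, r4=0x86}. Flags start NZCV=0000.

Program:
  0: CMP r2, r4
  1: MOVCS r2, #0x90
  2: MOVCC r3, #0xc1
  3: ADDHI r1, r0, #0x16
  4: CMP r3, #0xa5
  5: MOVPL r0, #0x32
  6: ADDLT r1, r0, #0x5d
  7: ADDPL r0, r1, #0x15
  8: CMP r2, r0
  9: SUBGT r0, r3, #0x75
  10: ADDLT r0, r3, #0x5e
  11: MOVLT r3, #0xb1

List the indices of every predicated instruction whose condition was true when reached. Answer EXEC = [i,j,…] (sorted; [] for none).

[0] flags=1001 → (cmp)
[1] flags=1001 CS?F → skip
[2] flags=1001 CC?T → r3=0xc1
[3] flags=1001 HI?F → skip
[4] flags=0010 → (cmp)
[5] flags=0010 PL?T → r0=0x32
[6] flags=0010 LT?F → skip
[7] flags=0010 PL?T → r0=0x9f
[8] flags=0000 → (cmp)
[9] flags=0000 GT?T → r0=0x4c
[10] flags=0000 LT?F → skip
[11] flags=0000 LT?F → skip

EXEC = [2,5,7,9]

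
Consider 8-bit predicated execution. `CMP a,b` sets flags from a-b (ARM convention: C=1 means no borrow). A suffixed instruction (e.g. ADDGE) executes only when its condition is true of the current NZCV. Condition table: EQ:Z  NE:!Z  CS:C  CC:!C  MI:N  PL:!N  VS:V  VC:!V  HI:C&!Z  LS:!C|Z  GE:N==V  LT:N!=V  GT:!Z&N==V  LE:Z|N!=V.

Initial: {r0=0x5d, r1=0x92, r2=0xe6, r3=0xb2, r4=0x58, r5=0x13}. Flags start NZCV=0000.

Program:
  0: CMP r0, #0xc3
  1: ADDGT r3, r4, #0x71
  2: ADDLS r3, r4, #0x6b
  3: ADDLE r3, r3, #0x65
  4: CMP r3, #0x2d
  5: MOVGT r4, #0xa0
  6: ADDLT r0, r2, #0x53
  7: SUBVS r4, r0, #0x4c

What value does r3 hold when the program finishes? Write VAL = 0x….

VAL = 0xc3

0: ✓ CMP  NZCV=1001
1: ✓ ADDGT  r3←0xc9
2: ✓ ADDLS  r3←0xc3
3: · ADDLE
4: ✓ CMP  NZCV=1010
5: · MOVGT
6: ✓ ADDLT  r0←0x39
7: · SUBVS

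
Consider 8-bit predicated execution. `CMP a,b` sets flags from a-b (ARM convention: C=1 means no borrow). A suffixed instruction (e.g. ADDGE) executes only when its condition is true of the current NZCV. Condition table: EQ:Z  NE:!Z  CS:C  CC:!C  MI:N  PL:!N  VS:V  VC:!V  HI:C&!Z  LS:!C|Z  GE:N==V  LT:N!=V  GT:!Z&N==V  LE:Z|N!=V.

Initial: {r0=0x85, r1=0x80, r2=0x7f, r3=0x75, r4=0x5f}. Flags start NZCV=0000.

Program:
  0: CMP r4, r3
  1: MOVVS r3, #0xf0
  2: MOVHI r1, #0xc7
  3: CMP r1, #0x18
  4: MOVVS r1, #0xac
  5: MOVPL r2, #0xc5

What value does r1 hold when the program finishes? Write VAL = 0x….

VAL = 0xac

0: ✓ CMP  NZCV=1000
1: · MOVVS
2: · MOVHI
3: ✓ CMP  NZCV=0011
4: ✓ MOVVS  r1←0xac
5: ✓ MOVPL  r2←0xc5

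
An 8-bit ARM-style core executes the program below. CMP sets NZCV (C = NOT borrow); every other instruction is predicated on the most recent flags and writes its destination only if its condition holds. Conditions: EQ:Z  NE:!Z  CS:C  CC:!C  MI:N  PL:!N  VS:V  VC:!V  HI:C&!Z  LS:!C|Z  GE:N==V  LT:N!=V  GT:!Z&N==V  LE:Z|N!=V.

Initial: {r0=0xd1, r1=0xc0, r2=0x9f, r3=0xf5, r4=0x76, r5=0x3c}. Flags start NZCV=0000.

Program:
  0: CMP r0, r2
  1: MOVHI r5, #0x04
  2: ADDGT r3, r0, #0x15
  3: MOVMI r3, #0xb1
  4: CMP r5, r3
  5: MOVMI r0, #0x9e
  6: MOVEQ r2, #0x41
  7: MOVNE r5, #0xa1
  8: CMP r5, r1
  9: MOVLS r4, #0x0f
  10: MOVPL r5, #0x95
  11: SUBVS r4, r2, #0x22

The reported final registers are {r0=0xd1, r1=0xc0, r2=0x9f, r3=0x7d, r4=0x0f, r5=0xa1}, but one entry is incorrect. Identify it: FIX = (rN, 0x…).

FIX = (r3, 0xe6)

[0] flags=0010 → (cmp)
[1] flags=0010 HI?T → r5=0x04
[2] flags=0010 GT?T → r3=0xe6
[3] flags=0010 MI?F → skip
[4] flags=0000 → (cmp)
[5] flags=0000 MI?F → skip
[6] flags=0000 EQ?F → skip
[7] flags=0000 NE?T → r5=0xa1
[8] flags=1000 → (cmp)
[9] flags=1000 LS?T → r4=0x0f
[10] flags=1000 PL?F → skip
[11] flags=1000 VS?F → skip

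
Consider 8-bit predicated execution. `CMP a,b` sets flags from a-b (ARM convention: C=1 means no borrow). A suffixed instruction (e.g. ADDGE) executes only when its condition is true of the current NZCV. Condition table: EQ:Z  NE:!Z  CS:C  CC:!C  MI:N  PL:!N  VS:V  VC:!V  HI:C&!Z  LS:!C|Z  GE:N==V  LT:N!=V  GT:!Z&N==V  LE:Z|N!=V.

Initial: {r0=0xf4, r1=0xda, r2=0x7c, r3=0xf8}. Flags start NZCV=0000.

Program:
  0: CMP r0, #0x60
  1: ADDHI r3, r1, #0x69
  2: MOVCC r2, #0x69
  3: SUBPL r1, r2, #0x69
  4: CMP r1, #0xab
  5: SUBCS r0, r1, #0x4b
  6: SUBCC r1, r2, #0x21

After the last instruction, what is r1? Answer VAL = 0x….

VAL = 0xda

0: ✓ CMP  NZCV=1010
1: ✓ ADDHI  r3←0x43
2: · MOVCC
3: · SUBPL
4: ✓ CMP  NZCV=0010
5: ✓ SUBCS  r0←0x8f
6: · SUBCC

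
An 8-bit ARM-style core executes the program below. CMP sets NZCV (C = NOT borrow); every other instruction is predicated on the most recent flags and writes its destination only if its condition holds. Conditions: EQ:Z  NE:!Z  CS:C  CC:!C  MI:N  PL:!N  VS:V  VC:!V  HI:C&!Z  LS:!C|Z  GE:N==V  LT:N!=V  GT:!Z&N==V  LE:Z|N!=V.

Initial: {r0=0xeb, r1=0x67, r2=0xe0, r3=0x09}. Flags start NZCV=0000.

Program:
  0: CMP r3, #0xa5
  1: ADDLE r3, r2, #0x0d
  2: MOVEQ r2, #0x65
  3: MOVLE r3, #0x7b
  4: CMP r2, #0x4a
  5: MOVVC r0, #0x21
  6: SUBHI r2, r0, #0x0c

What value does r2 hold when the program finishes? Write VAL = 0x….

0: ✓ CMP  NZCV=0000
1: · ADDLE
2: · MOVEQ
3: · MOVLE
4: ✓ CMP  NZCV=1010
5: ✓ MOVVC  r0←0x21
6: ✓ SUBHI  r2←0x15

VAL = 0x15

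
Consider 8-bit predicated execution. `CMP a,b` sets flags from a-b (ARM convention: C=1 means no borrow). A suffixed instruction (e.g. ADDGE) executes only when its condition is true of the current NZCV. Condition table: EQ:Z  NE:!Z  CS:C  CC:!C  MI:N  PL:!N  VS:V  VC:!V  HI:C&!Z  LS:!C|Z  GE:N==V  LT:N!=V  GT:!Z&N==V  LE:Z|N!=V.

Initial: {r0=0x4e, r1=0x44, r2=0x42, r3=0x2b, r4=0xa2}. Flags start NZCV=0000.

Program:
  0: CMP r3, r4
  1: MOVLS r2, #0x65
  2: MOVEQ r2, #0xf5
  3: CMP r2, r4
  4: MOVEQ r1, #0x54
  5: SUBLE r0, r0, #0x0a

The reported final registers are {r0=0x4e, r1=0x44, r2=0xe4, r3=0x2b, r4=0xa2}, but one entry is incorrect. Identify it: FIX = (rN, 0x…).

FIX = (r2, 0x65)

[0] flags=1001 → (cmp)
[1] flags=1001 LS?T → r2=0x65
[2] flags=1001 EQ?F → skip
[3] flags=1001 → (cmp)
[4] flags=1001 EQ?F → skip
[5] flags=1001 LE?F → skip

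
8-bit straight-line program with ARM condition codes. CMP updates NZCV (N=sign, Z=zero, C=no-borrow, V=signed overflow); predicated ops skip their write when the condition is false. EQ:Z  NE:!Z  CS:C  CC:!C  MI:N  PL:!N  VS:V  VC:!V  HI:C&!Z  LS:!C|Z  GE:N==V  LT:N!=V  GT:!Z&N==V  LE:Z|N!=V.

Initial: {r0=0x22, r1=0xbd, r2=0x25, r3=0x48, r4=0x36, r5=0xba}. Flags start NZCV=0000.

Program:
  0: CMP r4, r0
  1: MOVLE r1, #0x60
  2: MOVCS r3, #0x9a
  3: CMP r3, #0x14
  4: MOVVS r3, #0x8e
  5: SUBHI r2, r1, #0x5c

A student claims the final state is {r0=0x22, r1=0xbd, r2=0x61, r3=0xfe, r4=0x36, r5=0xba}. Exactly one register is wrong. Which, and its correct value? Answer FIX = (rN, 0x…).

FIX = (r3, 0x9a)

[0] flags=0010 → (cmp)
[1] flags=0010 LE?F → skip
[2] flags=0010 CS?T → r3=0x9a
[3] flags=1010 → (cmp)
[4] flags=1010 VS?F → skip
[5] flags=1010 HI?T → r2=0x61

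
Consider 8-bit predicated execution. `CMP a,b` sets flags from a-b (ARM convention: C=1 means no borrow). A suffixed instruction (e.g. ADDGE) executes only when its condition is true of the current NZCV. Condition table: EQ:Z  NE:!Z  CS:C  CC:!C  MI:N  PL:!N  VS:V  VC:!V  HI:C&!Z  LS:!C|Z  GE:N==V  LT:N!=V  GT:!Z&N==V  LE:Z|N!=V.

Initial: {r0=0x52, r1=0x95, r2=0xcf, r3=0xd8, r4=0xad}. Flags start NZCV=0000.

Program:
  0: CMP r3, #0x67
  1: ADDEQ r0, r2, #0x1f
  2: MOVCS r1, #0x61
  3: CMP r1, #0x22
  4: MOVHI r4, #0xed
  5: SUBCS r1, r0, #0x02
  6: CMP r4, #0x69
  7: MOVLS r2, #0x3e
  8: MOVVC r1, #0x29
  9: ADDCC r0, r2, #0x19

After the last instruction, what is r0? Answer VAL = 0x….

VAL = 0x52

[0] flags=0011 → (cmp)
[1] flags=0011 EQ?F → skip
[2] flags=0011 CS?T → r1=0x61
[3] flags=0010 → (cmp)
[4] flags=0010 HI?T → r4=0xed
[5] flags=0010 CS?T → r1=0x50
[6] flags=1010 → (cmp)
[7] flags=1010 LS?F → skip
[8] flags=1010 VC?T → r1=0x29
[9] flags=1010 CC?F → skip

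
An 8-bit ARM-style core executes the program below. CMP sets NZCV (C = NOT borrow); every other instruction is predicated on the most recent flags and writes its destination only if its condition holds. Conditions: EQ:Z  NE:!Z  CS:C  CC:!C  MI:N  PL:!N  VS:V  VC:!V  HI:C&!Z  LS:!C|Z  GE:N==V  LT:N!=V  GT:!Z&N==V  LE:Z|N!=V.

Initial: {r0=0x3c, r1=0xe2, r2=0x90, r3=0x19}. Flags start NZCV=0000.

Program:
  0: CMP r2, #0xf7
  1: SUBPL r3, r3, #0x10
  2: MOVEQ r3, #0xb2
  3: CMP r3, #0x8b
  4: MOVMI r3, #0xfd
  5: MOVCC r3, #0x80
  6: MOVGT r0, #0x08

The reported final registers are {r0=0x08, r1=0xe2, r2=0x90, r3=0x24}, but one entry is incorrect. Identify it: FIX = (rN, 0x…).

0: ✓ CMP  NZCV=1000
1: · SUBPL
2: · MOVEQ
3: ✓ CMP  NZCV=1001
4: ✓ MOVMI  r3←0xfd
5: ✓ MOVCC  r3←0x80
6: ✓ MOVGT  r0←0x08

FIX = (r3, 0x80)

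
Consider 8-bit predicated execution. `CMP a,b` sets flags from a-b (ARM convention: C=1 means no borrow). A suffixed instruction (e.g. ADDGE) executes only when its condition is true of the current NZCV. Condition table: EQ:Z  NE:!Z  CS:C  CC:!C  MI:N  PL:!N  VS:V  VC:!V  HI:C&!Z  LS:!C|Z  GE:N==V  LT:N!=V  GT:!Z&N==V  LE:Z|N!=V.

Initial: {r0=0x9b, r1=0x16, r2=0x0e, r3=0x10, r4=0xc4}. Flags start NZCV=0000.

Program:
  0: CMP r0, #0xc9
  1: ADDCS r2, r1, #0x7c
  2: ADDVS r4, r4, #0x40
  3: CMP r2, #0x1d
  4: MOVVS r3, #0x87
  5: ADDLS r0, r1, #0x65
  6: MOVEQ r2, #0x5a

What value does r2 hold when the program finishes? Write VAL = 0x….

[0] flags=1000 → (cmp)
[1] flags=1000 CS?F → skip
[2] flags=1000 VS?F → skip
[3] flags=1000 → (cmp)
[4] flags=1000 VS?F → skip
[5] flags=1000 LS?T → r0=0x7b
[6] flags=1000 EQ?F → skip

VAL = 0x0e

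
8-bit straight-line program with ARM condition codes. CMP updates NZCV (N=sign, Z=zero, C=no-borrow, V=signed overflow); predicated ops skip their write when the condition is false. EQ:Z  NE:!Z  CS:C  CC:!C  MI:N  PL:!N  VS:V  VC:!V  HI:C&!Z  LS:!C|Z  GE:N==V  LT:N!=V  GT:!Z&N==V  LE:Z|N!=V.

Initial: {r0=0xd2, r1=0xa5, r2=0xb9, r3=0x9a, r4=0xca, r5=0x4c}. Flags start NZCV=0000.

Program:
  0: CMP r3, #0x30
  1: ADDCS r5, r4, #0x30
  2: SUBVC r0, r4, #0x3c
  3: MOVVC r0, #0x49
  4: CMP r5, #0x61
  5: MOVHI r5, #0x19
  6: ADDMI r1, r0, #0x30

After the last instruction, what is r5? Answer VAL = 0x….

0: ✓ CMP  NZCV=0011
1: ✓ ADDCS  r5←0xfa
2: · SUBVC
3: · MOVVC
4: ✓ CMP  NZCV=1010
5: ✓ MOVHI  r5←0x19
6: ✓ ADDMI  r1←0x02

VAL = 0x19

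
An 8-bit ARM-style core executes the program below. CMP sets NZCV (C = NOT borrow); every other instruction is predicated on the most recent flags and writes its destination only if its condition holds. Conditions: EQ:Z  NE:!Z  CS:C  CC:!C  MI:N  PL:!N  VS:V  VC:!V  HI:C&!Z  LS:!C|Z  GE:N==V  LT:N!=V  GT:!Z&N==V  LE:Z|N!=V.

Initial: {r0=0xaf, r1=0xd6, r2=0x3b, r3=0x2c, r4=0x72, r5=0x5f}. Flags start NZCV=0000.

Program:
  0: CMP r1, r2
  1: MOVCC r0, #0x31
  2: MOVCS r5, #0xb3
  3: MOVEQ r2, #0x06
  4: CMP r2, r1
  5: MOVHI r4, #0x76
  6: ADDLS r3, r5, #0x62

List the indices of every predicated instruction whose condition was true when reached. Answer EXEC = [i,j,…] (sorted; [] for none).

EXEC = [2,6]

0: ✓ CMP  NZCV=1010
1: · MOVCC
2: ✓ MOVCS  r5←0xb3
3: · MOVEQ
4: ✓ CMP  NZCV=0000
5: · MOVHI
6: ✓ ADDLS  r3←0x15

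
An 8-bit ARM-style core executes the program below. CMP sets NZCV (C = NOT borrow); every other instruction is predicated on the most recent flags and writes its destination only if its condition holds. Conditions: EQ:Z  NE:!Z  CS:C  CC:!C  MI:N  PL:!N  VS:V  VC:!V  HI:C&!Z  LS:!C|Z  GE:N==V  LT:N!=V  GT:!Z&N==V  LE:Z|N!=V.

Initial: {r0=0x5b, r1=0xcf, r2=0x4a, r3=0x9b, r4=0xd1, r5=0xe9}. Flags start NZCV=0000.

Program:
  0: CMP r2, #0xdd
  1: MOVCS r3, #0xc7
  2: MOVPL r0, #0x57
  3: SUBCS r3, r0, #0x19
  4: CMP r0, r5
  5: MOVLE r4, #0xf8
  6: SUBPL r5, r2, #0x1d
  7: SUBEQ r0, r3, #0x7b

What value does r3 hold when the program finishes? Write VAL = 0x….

0: ✓ CMP  NZCV=0000
1: · MOVCS
2: ✓ MOVPL  r0←0x57
3: · SUBCS
4: ✓ CMP  NZCV=0000
5: · MOVLE
6: ✓ SUBPL  r5←0x2d
7: · SUBEQ

VAL = 0x9b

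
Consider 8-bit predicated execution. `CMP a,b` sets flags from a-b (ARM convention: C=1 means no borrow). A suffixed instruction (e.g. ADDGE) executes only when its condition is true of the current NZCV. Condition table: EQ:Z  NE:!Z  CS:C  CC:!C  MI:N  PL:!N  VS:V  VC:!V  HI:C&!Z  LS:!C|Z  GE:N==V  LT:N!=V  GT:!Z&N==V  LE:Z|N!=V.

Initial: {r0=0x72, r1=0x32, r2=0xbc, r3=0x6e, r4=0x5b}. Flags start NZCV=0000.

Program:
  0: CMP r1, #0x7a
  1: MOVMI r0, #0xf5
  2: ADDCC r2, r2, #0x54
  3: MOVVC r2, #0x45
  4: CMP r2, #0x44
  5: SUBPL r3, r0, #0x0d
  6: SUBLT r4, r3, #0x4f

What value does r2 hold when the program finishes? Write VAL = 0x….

VAL = 0x45

0: ✓ CMP  NZCV=1000
1: ✓ MOVMI  r0←0xf5
2: ✓ ADDCC  r2←0x10
3: ✓ MOVVC  r2←0x45
4: ✓ CMP  NZCV=0010
5: ✓ SUBPL  r3←0xe8
6: · SUBLT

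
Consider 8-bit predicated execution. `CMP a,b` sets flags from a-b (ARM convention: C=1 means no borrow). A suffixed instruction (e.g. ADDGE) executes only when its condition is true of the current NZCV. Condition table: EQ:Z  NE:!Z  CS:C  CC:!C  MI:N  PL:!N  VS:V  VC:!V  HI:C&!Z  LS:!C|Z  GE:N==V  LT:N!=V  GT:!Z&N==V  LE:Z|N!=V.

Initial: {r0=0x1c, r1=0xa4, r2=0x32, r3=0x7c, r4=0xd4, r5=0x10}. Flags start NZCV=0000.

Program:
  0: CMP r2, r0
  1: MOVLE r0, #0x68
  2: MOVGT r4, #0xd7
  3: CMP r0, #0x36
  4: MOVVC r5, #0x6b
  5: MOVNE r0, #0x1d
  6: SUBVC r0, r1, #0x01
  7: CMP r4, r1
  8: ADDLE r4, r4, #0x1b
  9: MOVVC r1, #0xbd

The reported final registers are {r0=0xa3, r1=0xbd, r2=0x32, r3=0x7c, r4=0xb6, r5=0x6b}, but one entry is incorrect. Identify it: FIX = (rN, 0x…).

0: ✓ CMP  NZCV=0010
1: · MOVLE
2: ✓ MOVGT  r4←0xd7
3: ✓ CMP  NZCV=1000
4: ✓ MOVVC  r5←0x6b
5: ✓ MOVNE  r0←0x1d
6: ✓ SUBVC  r0←0xa3
7: ✓ CMP  NZCV=0010
8: · ADDLE
9: ✓ MOVVC  r1←0xbd

FIX = (r4, 0xd7)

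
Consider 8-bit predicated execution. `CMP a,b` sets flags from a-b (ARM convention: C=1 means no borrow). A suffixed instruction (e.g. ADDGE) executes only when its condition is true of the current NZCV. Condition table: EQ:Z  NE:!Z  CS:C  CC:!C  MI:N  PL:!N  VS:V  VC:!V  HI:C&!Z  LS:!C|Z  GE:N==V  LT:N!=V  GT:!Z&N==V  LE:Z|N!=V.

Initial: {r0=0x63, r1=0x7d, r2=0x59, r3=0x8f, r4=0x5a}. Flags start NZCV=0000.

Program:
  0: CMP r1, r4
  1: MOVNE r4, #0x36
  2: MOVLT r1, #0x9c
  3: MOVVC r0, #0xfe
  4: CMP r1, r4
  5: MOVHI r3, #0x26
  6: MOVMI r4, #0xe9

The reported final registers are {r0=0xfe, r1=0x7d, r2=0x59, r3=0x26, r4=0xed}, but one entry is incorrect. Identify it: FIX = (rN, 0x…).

0: ✓ CMP  NZCV=0010
1: ✓ MOVNE  r4←0x36
2: · MOVLT
3: ✓ MOVVC  r0←0xfe
4: ✓ CMP  NZCV=0010
5: ✓ MOVHI  r3←0x26
6: · MOVMI

FIX = (r4, 0x36)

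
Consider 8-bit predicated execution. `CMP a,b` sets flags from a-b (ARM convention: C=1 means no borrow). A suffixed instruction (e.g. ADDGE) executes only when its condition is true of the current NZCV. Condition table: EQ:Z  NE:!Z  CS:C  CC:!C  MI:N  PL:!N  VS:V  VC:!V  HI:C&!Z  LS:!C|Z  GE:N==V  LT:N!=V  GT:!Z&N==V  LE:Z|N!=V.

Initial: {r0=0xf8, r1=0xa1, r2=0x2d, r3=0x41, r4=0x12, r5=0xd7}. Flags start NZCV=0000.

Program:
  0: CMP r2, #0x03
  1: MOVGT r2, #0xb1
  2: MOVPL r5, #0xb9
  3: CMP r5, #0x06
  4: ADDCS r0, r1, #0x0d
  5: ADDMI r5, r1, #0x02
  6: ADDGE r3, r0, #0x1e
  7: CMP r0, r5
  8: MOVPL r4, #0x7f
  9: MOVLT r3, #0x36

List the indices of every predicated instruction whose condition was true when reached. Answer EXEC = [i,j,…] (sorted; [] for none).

EXEC = [1,2,4,5,8]

[0] flags=0010 → (cmp)
[1] flags=0010 GT?T → r2=0xb1
[2] flags=0010 PL?T → r5=0xb9
[3] flags=1010 → (cmp)
[4] flags=1010 CS?T → r0=0xae
[5] flags=1010 MI?T → r5=0xa3
[6] flags=1010 GE?F → skip
[7] flags=0010 → (cmp)
[8] flags=0010 PL?T → r4=0x7f
[9] flags=0010 LT?F → skip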